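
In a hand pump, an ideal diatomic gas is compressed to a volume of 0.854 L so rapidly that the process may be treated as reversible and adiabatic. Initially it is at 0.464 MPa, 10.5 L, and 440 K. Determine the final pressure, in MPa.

Since PV^γ is constant along a reversible adiabat, P₂ = P₁ (V₁/V₂)^γ.
γ = 7/5 for a diatomic ideal gas.
P₂ = 0.464 × (10.5/0.854)^(7/5) = 15.56 MPa.

P₂ ≈ 15.6 MPa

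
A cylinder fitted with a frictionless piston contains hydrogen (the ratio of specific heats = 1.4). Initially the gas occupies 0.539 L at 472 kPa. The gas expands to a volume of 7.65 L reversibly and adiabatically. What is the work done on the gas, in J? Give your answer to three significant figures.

P₂ = P₁(V₁/V₂)^γ = 472×(0.539/7.65)^(1.4) = 11.51 kPa.
For a reversible adiabat, W_by_gas = (P₁V₁ − P₂V₂)/(γ−1).
W_by = (472000×0.000539 − 11510×0.00765) / (0.4) = 415.9 J.
W_on_gas = −W_by = -415.9 J.

W ≈ -416 J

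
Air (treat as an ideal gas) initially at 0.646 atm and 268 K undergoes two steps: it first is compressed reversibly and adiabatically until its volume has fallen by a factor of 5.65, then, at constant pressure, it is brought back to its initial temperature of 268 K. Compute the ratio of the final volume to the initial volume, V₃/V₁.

V₃/V₁ ≈ 0.0885

For a diatomic ideal gas γ = 7/5.
Adiabatic step: V₂/V₁ = 0.177; T₂ = T₁·5.65^(2/5) = 535.7 K.
Isobaric step: V₃/V₂ = T₃/T₂ = 268/535.7.
V₃/V₁ = (V₂/V₁)(V₃/V₂) = 0.177 × (268/535.7) = 0.08854.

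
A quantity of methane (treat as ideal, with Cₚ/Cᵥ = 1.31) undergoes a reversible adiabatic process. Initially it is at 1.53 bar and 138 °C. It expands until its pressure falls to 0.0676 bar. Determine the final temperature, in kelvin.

T₂ ≈ 197 K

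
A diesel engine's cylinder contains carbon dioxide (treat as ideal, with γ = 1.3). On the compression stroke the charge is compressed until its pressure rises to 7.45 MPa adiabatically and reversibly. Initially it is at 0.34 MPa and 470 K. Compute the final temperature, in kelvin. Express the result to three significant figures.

Along an adiabat T P^((1−γ)/γ) is constant, so T₂ = T₁ (P₂/P₁)^((γ−1)/γ).
T₂ = 470 × (7.45/0.34)^(0.231) = 958.3 K.

T₂ ≈ 958 K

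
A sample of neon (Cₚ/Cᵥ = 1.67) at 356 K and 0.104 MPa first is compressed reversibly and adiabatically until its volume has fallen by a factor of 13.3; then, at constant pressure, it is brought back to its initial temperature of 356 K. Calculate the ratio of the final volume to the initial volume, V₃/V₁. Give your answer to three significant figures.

V₃/V₁ ≈ 0.0133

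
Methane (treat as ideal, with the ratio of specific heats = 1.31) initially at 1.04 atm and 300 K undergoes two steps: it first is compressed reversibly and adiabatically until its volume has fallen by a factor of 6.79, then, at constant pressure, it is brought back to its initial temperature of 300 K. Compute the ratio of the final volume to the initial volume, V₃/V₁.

V₃/V₁ ≈ 0.0813

Adiabatic step: V₂/V₁ = 0.1473; T₂ = T₁·6.79^(0.31) = 543.3 K.
Isobaric step: V₃/V₂ = T₃/T₂ = 300/543.3.
V₃/V₁ = (V₂/V₁)(V₃/V₂) = 0.1473 × (300/543.3) = 0.08133.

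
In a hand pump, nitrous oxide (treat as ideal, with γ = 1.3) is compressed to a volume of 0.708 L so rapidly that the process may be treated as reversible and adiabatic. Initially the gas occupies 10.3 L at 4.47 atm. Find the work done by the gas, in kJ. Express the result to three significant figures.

P₂ = P₁(V₁/V₂)^γ = 4.47×(10.3/0.708)^(1.3) = 145.2 atm.
For a reversible adiabat, W_by_gas = (P₁V₁ − P₂V₂)/(γ−1).
W_by = (452900×0.0103 − 1.471×10^7×0.000708) / (0.3) = -19170 J.

W ≈ -19.2 kJ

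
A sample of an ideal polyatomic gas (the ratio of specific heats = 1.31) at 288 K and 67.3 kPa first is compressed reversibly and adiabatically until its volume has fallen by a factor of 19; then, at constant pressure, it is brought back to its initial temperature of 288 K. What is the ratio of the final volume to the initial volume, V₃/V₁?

V₃/V₁ ≈ 0.0211

Adiabatic step: V₂/V₁ = 0.05263; T₂ = T₁·19^(0.31) = 717.5 K.
Isobaric step: V₃/V₂ = T₃/T₂ = 288/717.5.
V₃/V₁ = (V₂/V₁)(V₃/V₂) = 0.05263 × (288/717.5) = 0.02113.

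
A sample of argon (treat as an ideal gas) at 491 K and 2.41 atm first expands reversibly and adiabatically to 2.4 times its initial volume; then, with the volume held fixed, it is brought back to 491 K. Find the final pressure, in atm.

For a monatomic ideal gas γ = 5/3.
Adiabatic step (PV^γ = const): P₂ = 2.41×(1/2.4)^(5/3) = 0.5602 atm; T₂ = 491×(1/2.4)^(2/3) = 273.9 K.
Isochoric: P₃ = P₂(T₃/T₂) = 0.5602 × (491/273.9) = 1.004 atm.

P₃ ≈ 1.00 atm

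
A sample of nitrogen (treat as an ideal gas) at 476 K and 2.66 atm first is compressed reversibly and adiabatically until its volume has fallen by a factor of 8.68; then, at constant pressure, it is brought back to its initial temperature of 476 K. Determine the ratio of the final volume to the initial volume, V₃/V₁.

V₃/V₁ ≈ 0.0485

For a diatomic ideal gas γ = 7/5.
Adiabatic step: V₂/V₁ = 0.1152; T₂ = T₁·8.68^(2/5) = 1130 K.
Isobaric step: V₃/V₂ = T₃/T₂ = 476/1130.
V₃/V₁ = (V₂/V₁)(V₃/V₂) = 0.1152 × (476/1130) = 0.04854.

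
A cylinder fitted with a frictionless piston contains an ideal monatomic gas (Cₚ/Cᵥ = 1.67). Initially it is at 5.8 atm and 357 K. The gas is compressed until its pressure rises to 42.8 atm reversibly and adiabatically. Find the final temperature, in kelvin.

T₂ ≈ 796 K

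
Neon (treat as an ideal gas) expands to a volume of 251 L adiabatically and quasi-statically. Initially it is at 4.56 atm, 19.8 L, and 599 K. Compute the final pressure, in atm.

P₂ ≈ 0.0662 atm

Adiabatic: P₁V₁^γ = P₂V₂^γ ⇒ P₂ = P₁ (V₁/V₂)^γ.
γ = 5/3 for a monatomic ideal gas.
P₂ = 4.56 × (19.8/251)^(5/3) = 0.06616 atm.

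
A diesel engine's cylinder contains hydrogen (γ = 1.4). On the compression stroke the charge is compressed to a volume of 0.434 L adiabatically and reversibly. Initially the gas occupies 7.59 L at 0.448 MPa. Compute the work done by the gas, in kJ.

W ≈ -18.2 kJ

P₂ = P₁(V₁/V₂)^γ = 0.448×(7.59/0.434)^(1.4) = 24.61 MPa.
For a reversible adiabat, W_by_gas = (P₁V₁ − P₂V₂)/(γ−1).
W_by = (448000×0.00759 − 2.461×10^7×0.000434) / (0.4) = -18200 J.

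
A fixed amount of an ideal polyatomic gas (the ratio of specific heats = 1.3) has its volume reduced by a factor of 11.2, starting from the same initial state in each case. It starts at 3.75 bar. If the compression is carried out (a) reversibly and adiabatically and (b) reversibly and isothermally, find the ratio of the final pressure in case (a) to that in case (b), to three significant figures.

P_adiabatic / P_isothermal ≈ 2.06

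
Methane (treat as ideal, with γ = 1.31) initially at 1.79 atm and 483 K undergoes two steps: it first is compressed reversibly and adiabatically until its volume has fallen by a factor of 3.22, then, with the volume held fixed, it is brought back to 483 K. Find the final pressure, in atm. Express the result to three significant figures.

P₃ ≈ 5.76 atm

Adiabatic step (PV^γ = const): P₂ = 1.79×3.22^(1.31) = 8.282 atm; T₂ = 483×3.22^(0.31) = 694 K.
Isochoric: P₃ = P₂(T₃/T₂) = 8.282 × (483/694) = 5.764 atm.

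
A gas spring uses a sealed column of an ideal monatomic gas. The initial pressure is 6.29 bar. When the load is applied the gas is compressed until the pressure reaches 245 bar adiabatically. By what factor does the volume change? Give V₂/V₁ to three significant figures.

V₂/V₁ ≈ 0.111

From PV^γ = const, V₂/V₁ = (P₁/P₂)^(1/γ).
For a monatomic ideal gas γ = 5/3.
V₂/V₁ = (6.29/245)^(3/5) = 0.1111.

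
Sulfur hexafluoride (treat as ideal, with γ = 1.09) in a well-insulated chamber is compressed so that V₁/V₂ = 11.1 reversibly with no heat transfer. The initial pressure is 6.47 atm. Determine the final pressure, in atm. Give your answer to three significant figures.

P₂ ≈ 89.2 atm

Adiabatic: P₁V₁^γ = P₂V₂^γ ⇒ P₂ = P₁ (V₁/V₂)^γ.
P₂ = 6.47 × 11.1^(1.09) = 89.19 atm.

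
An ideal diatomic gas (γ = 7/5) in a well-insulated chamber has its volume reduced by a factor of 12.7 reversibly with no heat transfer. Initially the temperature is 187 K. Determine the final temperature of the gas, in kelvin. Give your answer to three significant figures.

T₂ ≈ 517 K

For a reversible adiabat TV^(γ−1) is constant, so T₂ = T₁ (V₁/V₂)^(γ−1).
T₂ = 187 × 12.7^(2/5) = 516.8 K.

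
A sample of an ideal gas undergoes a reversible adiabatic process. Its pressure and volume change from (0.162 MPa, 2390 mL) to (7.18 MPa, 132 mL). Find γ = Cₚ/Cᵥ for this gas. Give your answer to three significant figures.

PV^γ = const ⇒ γ = ln(P₂/P₁) / ln(V₁/V₂).
γ = ln(7.18/0.162) / ln(2390/132) = 1.309.

γ ≈ 1.31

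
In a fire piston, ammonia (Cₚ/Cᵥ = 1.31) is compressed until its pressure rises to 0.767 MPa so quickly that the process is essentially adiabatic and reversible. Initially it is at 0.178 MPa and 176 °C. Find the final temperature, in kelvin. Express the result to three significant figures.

T₂ ≈ 635 K

Adiabatic: T₂/T₁ = (P₂/P₁)^((γ−1)/γ).
T₁ = 176 °C = 449.1 K.
T₂ = 449.1 × (0.767/0.178)^(0.237) = 634.6 K.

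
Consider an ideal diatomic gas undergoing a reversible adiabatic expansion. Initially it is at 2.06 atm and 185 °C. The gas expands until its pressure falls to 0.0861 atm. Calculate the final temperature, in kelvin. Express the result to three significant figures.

Along an adiabat T P^((1−γ)/γ) is constant, so T₂ = T₁ (P₂/P₁)^((γ−1)/γ).
For a diatomic ideal gas γ = 7/5, so (γ−1)/γ = 2/7.
T₁ = 185 °C = 458.1 K.
T₂ = 458.1 × (0.0861/2.06)^(2/7) = 184.9 K.

T₂ ≈ 185 K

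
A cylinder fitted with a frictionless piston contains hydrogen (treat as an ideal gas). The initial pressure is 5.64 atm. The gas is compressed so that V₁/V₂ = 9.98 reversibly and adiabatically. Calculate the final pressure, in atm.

P₂ ≈ 141 atm

Since PV^γ is constant along a reversible adiabat, P₂ = P₁ (V₁/V₂)^γ.
For a diatomic ideal gas γ = 7/5.
P₂ = 5.64 × 9.98^(7/5) = 141.3 atm.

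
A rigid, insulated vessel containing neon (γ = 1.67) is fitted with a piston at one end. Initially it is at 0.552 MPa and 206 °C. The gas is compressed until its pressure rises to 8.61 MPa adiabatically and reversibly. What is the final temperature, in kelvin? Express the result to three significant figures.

T₂ ≈ 1440 K

Along an adiabat T P^((1−γ)/γ) is constant, so T₂ = T₁ (P₂/P₁)^((γ−1)/γ).
T₁ = 206 °C = 479.1 K.
T₂ = 479.1 × (8.61/0.552)^(0.401) = 1443 K.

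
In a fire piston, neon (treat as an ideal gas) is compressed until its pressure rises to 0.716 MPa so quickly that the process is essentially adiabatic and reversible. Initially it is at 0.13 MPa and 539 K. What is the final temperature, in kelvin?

T₂ ≈ 1070 K

Adiabatic: T₂/T₁ = (P₂/P₁)^((γ−1)/γ).
For a monatomic ideal gas γ = 5/3, so (γ−1)/γ = 2/5.
T₂ = 539 × (0.716/0.13)^(2/5) = 1067 K.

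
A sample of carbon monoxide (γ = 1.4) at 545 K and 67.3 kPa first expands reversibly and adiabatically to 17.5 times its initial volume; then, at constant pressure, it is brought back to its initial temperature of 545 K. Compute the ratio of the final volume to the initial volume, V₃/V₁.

Adiabatic step: V₂/V₁ = 17.5; T₂ = T₁·(1/17.5)^(0.4) = 173.5 K.
Isobaric step: V₃/V₂ = T₃/T₂ = 545/173.5.
V₃/V₁ = (V₂/V₁)(V₃/V₂) = 17.5 × (545/173.5) = 54.99.

V₃/V₁ ≈ 55.0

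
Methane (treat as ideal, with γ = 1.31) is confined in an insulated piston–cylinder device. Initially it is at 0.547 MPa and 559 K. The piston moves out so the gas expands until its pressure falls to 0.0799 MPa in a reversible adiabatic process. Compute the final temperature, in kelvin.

T₂ ≈ 355 K

Adiabatic: T₂/T₁ = (P₂/P₁)^((γ−1)/γ).
T₂ = 559 × (0.0799/0.547)^(0.237) = 354.6 K.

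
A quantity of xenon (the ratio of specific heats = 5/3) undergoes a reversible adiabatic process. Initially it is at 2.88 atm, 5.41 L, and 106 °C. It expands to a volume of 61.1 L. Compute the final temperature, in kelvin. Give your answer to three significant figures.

For a reversible adiabat TV^(γ−1) is constant, so T₂ = T₁ (V₁/V₂)^(γ−1).
T₁ = 106 °C = 379.1 K.
T₂ = 379.1 × (5.41/61.1)^(2/3) = 75.32 K.

T₂ ≈ 75.3 K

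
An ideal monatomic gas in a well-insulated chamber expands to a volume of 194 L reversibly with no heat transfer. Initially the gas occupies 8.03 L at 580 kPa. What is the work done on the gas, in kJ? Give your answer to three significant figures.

W ≈ -6.15 kJ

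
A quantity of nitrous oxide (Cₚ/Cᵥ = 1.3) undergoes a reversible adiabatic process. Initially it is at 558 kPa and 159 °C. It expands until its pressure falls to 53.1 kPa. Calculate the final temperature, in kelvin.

Along an adiabat T P^((1−γ)/γ) is constant, so T₂ = T₁ (P₂/P₁)^((γ−1)/γ).
T₁ = 159 °C = 432.1 K.
T₂ = 432.1 × (53.1/558)^(0.231) = 251.1 K.

T₂ ≈ 251 K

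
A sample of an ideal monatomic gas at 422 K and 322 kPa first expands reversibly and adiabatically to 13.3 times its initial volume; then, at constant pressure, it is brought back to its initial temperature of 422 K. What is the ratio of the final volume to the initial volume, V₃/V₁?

V₃/V₁ ≈ 74.7

For a monatomic ideal gas γ = 5/3.
Adiabatic step: V₂/V₁ = 13.3; T₂ = T₁·(1/13.3)^(2/3) = 75.18 K.
Isobaric step: V₃/V₂ = T₃/T₂ = 422/75.18.
V₃/V₁ = (V₂/V₁)(V₃/V₂) = 13.3 × (422/75.18) = 74.66.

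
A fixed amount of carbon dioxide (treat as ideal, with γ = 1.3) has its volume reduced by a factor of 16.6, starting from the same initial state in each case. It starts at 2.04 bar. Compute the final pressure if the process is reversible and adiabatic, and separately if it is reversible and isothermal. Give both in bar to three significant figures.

adiabatic: 78.7 bar; isothermal: 33.9 bar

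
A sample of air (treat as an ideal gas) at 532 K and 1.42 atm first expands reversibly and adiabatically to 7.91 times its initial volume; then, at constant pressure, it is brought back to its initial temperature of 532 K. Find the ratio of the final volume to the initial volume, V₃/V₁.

V₃/V₁ ≈ 18.1

For a diatomic ideal gas γ = 7/5.
Adiabatic step: V₂/V₁ = 7.91; T₂ = T₁·(1/7.91)^(2/5) = 232.6 K.
Isobaric step: V₃/V₂ = T₃/T₂ = 532/232.6.
V₃/V₁ = (V₂/V₁)(V₃/V₂) = 7.91 × (532/232.6) = 18.09.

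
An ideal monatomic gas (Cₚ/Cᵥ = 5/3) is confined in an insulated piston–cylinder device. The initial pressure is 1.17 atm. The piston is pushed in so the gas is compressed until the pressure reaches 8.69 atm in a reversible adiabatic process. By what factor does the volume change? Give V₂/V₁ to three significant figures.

V₂/V₁ ≈ 0.300

From PV^γ = const, V₂/V₁ = (P₁/P₂)^(1/γ).
V₂/V₁ = (1.17/8.69)^(3/5) = 0.3003.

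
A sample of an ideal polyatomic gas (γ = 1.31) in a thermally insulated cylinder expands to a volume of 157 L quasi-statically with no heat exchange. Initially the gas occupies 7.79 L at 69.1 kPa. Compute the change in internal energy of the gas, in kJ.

P₂ = P₁(V₁/V₂)^γ = 69.1×(7.79/157)^(1.31) = 1.351 kPa.
For a reversible adiabat, W_by_gas = (P₁V₁ − P₂V₂)/(γ−1).
W_by = (69100×0.00779 − 1351×0.157) / (0.31) = 1052 J.
Q = 0 ⇒ ΔU = −W_by = -1052 J.

ΔU ≈ -1.05 kJ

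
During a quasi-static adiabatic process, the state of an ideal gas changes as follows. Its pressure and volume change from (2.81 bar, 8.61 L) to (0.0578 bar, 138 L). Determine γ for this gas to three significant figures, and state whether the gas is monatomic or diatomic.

γ ≈ 1.40; diatomic

PV^γ = const ⇒ γ = ln(P₂/P₁) / ln(V₁/V₂).
γ = ln(0.0578/2.81) / ln(8.61/138) = 1.4.
γ ≈ 1.40 is close to 7/5, so the gas is diatomic.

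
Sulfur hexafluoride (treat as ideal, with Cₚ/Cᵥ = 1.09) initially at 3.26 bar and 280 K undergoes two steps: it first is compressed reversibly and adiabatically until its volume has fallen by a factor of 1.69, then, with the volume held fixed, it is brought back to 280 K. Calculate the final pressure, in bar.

P₃ ≈ 5.51 bar

Adiabatic step (PV^γ = const): P₂ = 3.26×1.69^(1.09) = 5.776 bar; T₂ = 280×1.69^(0.09) = 293.5 K.
Isochoric: P₃ = P₂(T₃/T₂) = 5.776 × (280/293.5) = 5.509 bar.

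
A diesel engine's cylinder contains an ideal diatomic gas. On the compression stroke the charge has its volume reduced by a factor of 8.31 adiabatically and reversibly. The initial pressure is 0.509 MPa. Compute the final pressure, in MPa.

P₂ ≈ 9.87 MPa

Adiabatic: P₁V₁^γ = P₂V₂^γ ⇒ P₂ = P₁ (V₁/V₂)^γ.
For a diatomic ideal gas γ = 7/5.
P₂ = 0.509 × 8.31^(7/5) = 9.866 MPa.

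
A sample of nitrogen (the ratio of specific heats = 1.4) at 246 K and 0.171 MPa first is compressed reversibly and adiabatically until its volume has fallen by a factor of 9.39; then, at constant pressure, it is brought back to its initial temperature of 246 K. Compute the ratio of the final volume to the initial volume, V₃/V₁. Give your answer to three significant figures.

Adiabatic step: V₂/V₁ = 0.1065; T₂ = T₁·9.39^(0.4) = 602.6 K.
Isobaric step: V₃/V₂ = T₃/T₂ = 246/602.6.
V₃/V₁ = (V₂/V₁)(V₃/V₂) = 0.1065 × (246/602.6) = 0.04348.

V₃/V₁ ≈ 0.0435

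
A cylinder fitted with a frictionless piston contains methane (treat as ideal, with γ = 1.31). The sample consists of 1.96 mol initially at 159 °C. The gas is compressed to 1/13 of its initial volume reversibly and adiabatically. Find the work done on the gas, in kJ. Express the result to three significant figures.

For a reversible adiabat TV^(γ−1) is constant, so T₂ = T₁ (V₁/V₂)^(γ−1).
T₁ = 159 °C = 432.1 K.
T₂ = 432.1 × 13^(0.31) = 957.1 K.
Q = 0, so ΔU = W_on_gas = nCᵥΔT with Cᵥ = R/(γ−1) = 26.82 J/(mol·K).
ΔU = 1.96 × 26.82 × (957.1 − 432.1) = 27590 J.

W ≈ 27.6 kJ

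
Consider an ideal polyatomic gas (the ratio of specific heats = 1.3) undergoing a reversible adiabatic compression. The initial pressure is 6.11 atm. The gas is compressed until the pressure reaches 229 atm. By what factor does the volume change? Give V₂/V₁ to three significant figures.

V₂/V₁ ≈ 0.0616

From PV^γ = const, V₂/V₁ = (P₁/P₂)^(1/γ).
V₂/V₁ = (6.11/229)^(0.769) = 0.06157.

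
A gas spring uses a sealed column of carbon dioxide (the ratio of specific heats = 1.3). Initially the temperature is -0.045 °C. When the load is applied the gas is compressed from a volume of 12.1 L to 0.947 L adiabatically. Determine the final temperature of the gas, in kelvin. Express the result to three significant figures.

T₂ ≈ 586 K

For a reversible adiabat TV^(γ−1) is constant, so T₂ = T₁ (V₁/V₂)^(γ−1).
T₁ = -0.045 °C = 273.1 K.
T₂ = 273.1 × (12.1/0.947)^(0.3) = 586.5 K.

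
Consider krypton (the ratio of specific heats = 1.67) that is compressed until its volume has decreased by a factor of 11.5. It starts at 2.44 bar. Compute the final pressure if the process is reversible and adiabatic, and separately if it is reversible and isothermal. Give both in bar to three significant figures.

adiabatic: 144 bar; isothermal: 28.1 bar

Isothermal: P₂ = P₁(V₁/V₂) = 2.44×11.5 = 28.06 bar.
Adiabatic: P₂ = P₁(V₁/V₂)^γ = 2.44×11.5^(1.67) = 144.1 bar.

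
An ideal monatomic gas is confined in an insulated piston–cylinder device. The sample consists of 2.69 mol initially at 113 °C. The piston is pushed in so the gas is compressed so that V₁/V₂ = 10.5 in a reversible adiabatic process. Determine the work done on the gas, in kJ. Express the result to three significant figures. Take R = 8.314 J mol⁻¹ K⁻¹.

W ≈ 49.2 kJ

Adiabatic: T₁V₁^(γ−1) = T₂V₂^(γ−1) ⇒ T₂ = T₁ (V₁/V₂)^(γ−1).
γ = 5/3 for a monatomic ideal gas, so γ−1 = 2/3.
T₁ = 113 °C = 386.1 K.
T₂ = 386.1 × 10.5^(2/3) = 1852 K.
Q = 0, so ΔU = W_on_gas = nCᵥΔT with Cᵥ = R/(γ−1) = 12.47 J/(mol·K).
ΔU = 2.69 × 12.47 × (1852 − 386.1) = 49160 J.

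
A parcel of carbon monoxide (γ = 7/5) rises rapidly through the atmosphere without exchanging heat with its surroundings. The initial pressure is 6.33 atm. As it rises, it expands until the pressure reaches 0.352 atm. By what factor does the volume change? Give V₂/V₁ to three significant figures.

V₂/V₁ ≈ 7.88

From PV^γ = const, V₂/V₁ = (P₁/P₂)^(1/γ).
V₂/V₁ = (6.33/0.352)^(5/7) = 7.876.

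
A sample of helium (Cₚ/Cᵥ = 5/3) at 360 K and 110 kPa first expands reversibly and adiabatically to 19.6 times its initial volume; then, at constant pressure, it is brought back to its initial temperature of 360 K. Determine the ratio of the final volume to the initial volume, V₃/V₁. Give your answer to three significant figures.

V₃/V₁ ≈ 142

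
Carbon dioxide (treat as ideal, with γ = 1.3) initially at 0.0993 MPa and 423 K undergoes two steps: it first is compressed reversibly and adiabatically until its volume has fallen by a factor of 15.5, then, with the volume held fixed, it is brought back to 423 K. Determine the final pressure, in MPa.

Adiabatic step (PV^γ = const): P₂ = 0.0993×15.5^(1.3) = 3.503 MPa; T₂ = 423×15.5^(0.3) = 962.6 K.
Isochoric: P₃ = P₂(T₃/T₂) = 3.503 × (423/962.6) = 1.539 MPa.

P₃ ≈ 1.54 MPa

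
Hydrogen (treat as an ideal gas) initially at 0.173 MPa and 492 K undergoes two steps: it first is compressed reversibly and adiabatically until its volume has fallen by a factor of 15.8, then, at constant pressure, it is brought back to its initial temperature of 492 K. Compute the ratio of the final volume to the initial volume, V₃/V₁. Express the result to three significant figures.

V₃/V₁ ≈ 0.0210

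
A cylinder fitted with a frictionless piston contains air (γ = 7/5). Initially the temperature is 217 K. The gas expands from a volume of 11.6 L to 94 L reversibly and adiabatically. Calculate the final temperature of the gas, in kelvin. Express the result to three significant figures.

T₂ ≈ 94.0 K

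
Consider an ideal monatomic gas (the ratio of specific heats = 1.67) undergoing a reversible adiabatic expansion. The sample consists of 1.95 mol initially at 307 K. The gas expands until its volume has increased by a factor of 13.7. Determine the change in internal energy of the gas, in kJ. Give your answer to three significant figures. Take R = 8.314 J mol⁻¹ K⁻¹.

For a reversible adiabat TV^(γ−1) is constant, so T₂ = T₁ (V₁/V₂)^(γ−1).
T₂ = 307 × (1/13.7)^(0.67) = 53.15 K.
Q = 0, so ΔU = W_on_gas = nCᵥΔT with Cᵥ = R/(γ−1) = 12.41 J/(mol·K).
ΔU = 1.95 × 12.41 × (53.15 − 307) = -6142 J.

ΔU ≈ -6.14 kJ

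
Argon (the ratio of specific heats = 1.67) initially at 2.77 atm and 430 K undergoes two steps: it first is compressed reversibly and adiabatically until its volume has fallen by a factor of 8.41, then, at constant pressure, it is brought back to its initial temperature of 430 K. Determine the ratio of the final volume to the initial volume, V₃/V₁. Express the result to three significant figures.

Adiabatic step: V₂/V₁ = 0.1189; T₂ = T₁·8.41^(0.67) = 1791 K.
Isobaric step: V₃/V₂ = T₃/T₂ = 430/1791.
V₃/V₁ = (V₂/V₁)(V₃/V₂) = 0.1189 × (430/1791) = 0.02855.

V₃/V₁ ≈ 0.0285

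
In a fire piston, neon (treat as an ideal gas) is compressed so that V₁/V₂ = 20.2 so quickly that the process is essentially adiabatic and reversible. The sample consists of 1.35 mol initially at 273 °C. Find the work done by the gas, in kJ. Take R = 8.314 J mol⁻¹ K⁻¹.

For a reversible adiabat TV^(γ−1) is constant, so T₂ = T₁ (V₁/V₂)^(γ−1).
γ = 5/3 for a monatomic ideal gas, so γ−1 = 2/3.
T₁ = 273 °C = 546.1 K.
T₂ = 546.1 × 20.2^(2/3) = 4051 K.
Q = 0, so ΔU = W_on_gas = nCᵥΔT with Cᵥ = R/(γ−1) = 12.47 J/(mol·K).
ΔU = 1.35 × 12.47 × (4051 − 546.1) = 59000 J.
Work done by the gas = −ΔU = -59000 J.

W ≈ -59.0 kJ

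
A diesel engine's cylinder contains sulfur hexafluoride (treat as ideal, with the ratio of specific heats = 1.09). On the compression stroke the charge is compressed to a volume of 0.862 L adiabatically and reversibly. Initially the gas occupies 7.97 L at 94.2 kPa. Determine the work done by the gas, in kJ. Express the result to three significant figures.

W ≈ -1.85 kJ

P₂ = P₁(V₁/V₂)^γ = 94.2×(7.97/0.862)^(1.09) = 1064 kPa.
For a reversible adiabat, W_by_gas = (P₁V₁ − P₂V₂)/(γ−1).
W_by = (94200×0.00797 − 1.064×10^6×0.000862) / (0.09) = -1849 J.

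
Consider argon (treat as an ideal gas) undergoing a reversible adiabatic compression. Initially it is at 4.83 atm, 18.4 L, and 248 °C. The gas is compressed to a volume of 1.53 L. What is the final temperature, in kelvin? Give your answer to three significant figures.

T₂ ≈ 2740 K

For a reversible adiabat TV^(γ−1) is constant, so T₂ = T₁ (V₁/V₂)^(γ−1).
γ = 5/3 for a monatomic ideal gas.
T₁ = 248 °C = 521.1 K.
T₂ = 521.1 × (18.4/1.53)^(2/3) = 2736 K.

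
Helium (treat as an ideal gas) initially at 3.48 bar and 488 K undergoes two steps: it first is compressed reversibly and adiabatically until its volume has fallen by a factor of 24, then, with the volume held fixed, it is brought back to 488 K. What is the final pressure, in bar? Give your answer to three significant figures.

P₃ ≈ 83.5 bar

For a monatomic ideal gas γ = 5/3.
Adiabatic step (PV^γ = const): P₂ = 3.48×24^(5/3) = 694.9 bar; T₂ = 488×24^(2/3) = 4060 K.
Isochoric: P₃ = P₂(T₃/T₂) = 694.9 × (488/4060) = 83.52 bar.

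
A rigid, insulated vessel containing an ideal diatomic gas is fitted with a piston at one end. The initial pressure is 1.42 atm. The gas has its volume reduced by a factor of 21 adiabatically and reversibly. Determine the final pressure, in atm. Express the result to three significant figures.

Adiabatic: P₁V₁^γ = P₂V₂^γ ⇒ P₂ = P₁ (V₁/V₂)^γ.
For a diatomic ideal gas γ = 7/5.
P₂ = 1.42 × 21^(7/5) = 100.8 atm.

P₂ ≈ 101 atm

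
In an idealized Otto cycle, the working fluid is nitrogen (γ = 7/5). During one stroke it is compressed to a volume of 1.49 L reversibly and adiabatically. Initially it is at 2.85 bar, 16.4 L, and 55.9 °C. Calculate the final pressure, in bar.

P₂ ≈ 81.9 bar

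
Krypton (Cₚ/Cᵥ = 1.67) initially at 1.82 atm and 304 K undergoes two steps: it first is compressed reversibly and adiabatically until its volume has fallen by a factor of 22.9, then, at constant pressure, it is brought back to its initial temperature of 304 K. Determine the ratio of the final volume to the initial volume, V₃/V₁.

V₃/V₁ ≈ 0.00536

Adiabatic step: V₂/V₁ = 0.04367; T₂ = T₁·22.9^(0.67) = 2477 K.
Isobaric step: V₃/V₂ = T₃/T₂ = 304/2477.
V₃/V₁ = (V₂/V₁)(V₃/V₂) = 0.04367 × (304/2477) = 0.005359.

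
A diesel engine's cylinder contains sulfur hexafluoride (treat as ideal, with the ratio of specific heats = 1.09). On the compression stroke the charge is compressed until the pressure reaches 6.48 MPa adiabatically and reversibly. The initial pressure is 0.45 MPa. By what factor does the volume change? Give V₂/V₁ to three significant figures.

From PV^γ = const, V₂/V₁ = (P₁/P₂)^(1/γ).
V₂/V₁ = (0.45/6.48)^(0.917) = 0.08655.

V₂/V₁ ≈ 0.0866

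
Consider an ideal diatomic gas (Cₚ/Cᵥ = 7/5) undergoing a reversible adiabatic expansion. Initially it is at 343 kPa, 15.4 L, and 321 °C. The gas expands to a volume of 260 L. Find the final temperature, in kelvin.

T₂ ≈ 192 K

For a reversible adiabat TV^(γ−1) is constant, so T₂ = T₁ (V₁/V₂)^(γ−1).
T₁ = 321 °C = 594.1 K.
T₂ = 594.1 × (15.4/260)^(2/5) = 191.8 K.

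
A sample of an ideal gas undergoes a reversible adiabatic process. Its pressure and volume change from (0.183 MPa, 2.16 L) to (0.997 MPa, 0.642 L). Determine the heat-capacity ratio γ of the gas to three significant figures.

PV^γ = const ⇒ γ = ln(P₂/P₁) / ln(V₁/V₂).
γ = ln(0.997/0.183) / ln(2.16/0.642) = 1.397.

γ ≈ 1.40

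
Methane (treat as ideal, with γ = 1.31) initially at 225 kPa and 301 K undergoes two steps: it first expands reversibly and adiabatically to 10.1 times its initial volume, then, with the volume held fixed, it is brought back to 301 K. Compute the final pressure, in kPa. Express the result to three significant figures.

P₃ ≈ 22.3 kPa

Adiabatic step (PV^γ = const): P₂ = 225×(1/10.1)^(1.31) = 10.88 kPa; T₂ = 301×(1/10.1)^(0.31) = 147 K.
Isochoric: P₃ = P₂(T₃/T₂) = 10.88 × (301/147) = 22.28 kPa.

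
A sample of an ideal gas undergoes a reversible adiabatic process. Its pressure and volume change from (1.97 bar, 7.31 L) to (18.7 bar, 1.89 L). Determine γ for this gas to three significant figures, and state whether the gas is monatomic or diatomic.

PV^γ = const ⇒ γ = ln(P₂/P₁) / ln(V₁/V₂).
γ = ln(18.7/1.97) / ln(7.31/1.89) = 1.664.
γ ≈ 1.66 is close to 5/3, so the gas is monatomic.

γ ≈ 1.66; monatomic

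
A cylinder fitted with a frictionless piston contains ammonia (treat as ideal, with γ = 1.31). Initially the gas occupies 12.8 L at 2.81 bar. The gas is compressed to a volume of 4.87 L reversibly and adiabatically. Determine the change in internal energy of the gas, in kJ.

ΔU ≈ 4.05 kJ

P₂ = P₁(V₁/V₂)^γ = 2.81×(12.8/4.87)^(1.31) = 9.965 bar.
For a reversible adiabat, W_by_gas = (P₁V₁ − P₂V₂)/(γ−1).
W_by = (281000×0.0128 − 996500×0.00487) / (0.31) = -4053 J.
Q = 0 ⇒ ΔU = −W_by = 4053 J.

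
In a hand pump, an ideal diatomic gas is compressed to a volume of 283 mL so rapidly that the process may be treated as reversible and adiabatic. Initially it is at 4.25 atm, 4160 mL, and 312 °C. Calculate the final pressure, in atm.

Adiabatic: P₁V₁^γ = P₂V₂^γ ⇒ P₂ = P₁ (V₁/V₂)^γ.
γ = 7/5 for a diatomic ideal gas.
P₂ = 4.25 × (4160/283)^(7/5) = 183.1 atm.

P₂ ≈ 183 atm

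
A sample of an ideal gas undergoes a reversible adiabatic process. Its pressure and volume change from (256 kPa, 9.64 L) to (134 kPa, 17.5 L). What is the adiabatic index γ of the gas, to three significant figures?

γ ≈ 1.09

PV^γ = const ⇒ γ = ln(P₂/P₁) / ln(V₁/V₂).
γ = ln(134/256) / ln(9.64/17.5) = 1.086.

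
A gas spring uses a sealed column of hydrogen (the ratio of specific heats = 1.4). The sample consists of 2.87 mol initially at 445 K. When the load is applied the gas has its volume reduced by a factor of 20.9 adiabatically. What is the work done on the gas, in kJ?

W ≈ 63.0 kJ

For a reversible adiabat TV^(γ−1) is constant, so T₂ = T₁ (V₁/V₂)^(γ−1).
T₂ = 445 × 20.9^(0.4) = 1501 K.
Q = 0, so ΔU = W_on_gas = nCᵥΔT with Cᵥ = R/(γ−1) = 20.79 J/(mol·K).
ΔU = 2.87 × 20.79 × (1501 − 445) = 63000 J.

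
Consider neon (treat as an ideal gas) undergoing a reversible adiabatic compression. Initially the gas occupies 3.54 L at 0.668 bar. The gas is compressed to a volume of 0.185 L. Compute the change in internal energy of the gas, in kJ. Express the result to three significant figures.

ΔU ≈ 2.18 kJ

γ = 5/3 for a monatomic ideal gas.
P₂ = P₁(V₁/V₂)^γ = 0.668×(3.54/0.185)^(5/3) = 91.45 bar.
For a reversible adiabat, W_by_gas = (P₁V₁ − P₂V₂)/(γ−1).
W_by = (66800×0.00354 − 9.145×10^6×0.000185) / (2/3) = -2183 J.
Q = 0 ⇒ ΔU = −W_by = 2183 J.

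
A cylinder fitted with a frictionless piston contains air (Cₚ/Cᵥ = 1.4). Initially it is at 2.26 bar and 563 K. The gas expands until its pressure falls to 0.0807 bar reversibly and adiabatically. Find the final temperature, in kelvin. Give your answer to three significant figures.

T₂ ≈ 217 K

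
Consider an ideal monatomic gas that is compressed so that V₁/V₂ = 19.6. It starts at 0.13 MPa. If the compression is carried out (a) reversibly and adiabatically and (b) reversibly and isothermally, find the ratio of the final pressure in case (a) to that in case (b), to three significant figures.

P_adiabatic / P_isothermal ≈ 7.27

For a monatomic ideal gas γ = 5/3.
Isothermal: P_b = P₁(V₁/V₂) = 0.13×19.6.
Adiabatic: P_a = P₁(V₁/V₂)^γ = 0.13×19.6^(5/3).
P_a/P_b = (V₁/V₂)^(γ−1) = 19.6^(2/3) = 7.269.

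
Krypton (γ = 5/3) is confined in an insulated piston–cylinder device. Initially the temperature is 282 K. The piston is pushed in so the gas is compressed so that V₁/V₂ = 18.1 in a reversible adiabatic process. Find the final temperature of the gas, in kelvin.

T₂ ≈ 1940 K

For a reversible adiabat TV^(γ−1) is constant, so T₂ = T₁ (V₁/V₂)^(γ−1).
T₂ = 282 × 18.1^(2/3) = 1944 K.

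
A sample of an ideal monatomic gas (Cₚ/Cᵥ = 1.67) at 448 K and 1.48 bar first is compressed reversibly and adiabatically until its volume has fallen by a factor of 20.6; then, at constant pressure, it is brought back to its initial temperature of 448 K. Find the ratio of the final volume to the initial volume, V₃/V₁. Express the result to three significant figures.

Adiabatic step: V₂/V₁ = 0.04854; T₂ = T₁·20.6^(0.67) = 3401 K.
Isobaric step: V₃/V₂ = T₃/T₂ = 448/3401.
V₃/V₁ = (V₂/V₁)(V₃/V₂) = 0.04854 × (448/3401) = 0.006395.

V₃/V₁ ≈ 0.00640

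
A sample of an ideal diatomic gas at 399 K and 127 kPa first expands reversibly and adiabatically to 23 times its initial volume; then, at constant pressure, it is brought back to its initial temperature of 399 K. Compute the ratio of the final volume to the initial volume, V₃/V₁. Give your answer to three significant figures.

For a diatomic ideal gas γ = 7/5.
Adiabatic step: V₂/V₁ = 23; T₂ = T₁·(1/23)^(2/5) = 113.8 K.
Isobaric step: V₃/V₂ = T₃/T₂ = 399/113.8.
V₃/V₁ = (V₂/V₁)(V₃/V₂) = 23 × (399/113.8) = 80.62.

V₃/V₁ ≈ 80.6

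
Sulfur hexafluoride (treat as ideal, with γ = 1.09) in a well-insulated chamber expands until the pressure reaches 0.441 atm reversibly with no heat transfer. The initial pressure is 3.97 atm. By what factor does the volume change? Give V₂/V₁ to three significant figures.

V₂/V₁ ≈ 7.51

From PV^γ = const, V₂/V₁ = (P₁/P₂)^(1/γ).
V₂/V₁ = (3.97/0.441)^(0.917) = 7.508.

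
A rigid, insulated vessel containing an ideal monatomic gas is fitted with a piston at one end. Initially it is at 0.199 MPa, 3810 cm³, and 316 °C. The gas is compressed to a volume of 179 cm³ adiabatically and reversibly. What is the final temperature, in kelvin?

For a reversible adiabat TV^(γ−1) is constant, so T₂ = T₁ (V₁/V₂)^(γ−1).
γ = 5/3 for a monatomic ideal gas.
T₁ = 316 °C = 589.1 K.
T₂ = 589.1 × (3810/179)^(2/3) = 4525 K.

T₂ ≈ 4520 K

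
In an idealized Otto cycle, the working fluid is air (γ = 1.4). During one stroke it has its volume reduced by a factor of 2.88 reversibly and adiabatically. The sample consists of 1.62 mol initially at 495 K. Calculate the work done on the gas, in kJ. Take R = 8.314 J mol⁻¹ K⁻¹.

W ≈ 8.78 kJ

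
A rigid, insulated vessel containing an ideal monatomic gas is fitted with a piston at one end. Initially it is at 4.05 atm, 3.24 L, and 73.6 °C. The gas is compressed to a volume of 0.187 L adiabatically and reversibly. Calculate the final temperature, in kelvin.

T₂ ≈ 2320 K

Adiabatic: T₁V₁^(γ−1) = T₂V₂^(γ−1) ⇒ T₂ = T₁ (V₁/V₂)^(γ−1).
γ = 5/3 for a monatomic ideal gas.
T₁ = 73.6 °C = 346.8 K.
T₂ = 346.8 × (3.24/0.187)^(2/3) = 2322 K.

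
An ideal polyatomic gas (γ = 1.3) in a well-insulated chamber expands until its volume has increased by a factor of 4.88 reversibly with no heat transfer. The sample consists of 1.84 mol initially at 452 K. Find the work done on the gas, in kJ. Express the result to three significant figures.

W ≈ -8.72 kJ

For a reversible adiabat TV^(γ−1) is constant, so T₂ = T₁ (V₁/V₂)^(γ−1).
T₂ = 452 × (1/4.88)^(0.3) = 280.9 K.
Q = 0, so ΔU = W_on_gas = nCᵥΔT with Cᵥ = R/(γ−1) = 27.71 J/(mol·K).
ΔU = 1.84 × 27.71 × (280.9 − 452) = -8723 J.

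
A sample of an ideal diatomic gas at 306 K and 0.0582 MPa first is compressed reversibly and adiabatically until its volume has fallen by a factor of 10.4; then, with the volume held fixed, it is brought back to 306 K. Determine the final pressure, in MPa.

P₃ ≈ 0.605 MPa

For a diatomic ideal gas γ = 7/5.
Adiabatic step (PV^γ = const): P₂ = 0.0582×10.4^(7/5) = 1.544 MPa; T₂ = 306×10.4^(2/5) = 780.8 K.
Isochoric: P₃ = P₂(T₃/T₂) = 1.544 × (306/780.8) = 0.6053 MPa.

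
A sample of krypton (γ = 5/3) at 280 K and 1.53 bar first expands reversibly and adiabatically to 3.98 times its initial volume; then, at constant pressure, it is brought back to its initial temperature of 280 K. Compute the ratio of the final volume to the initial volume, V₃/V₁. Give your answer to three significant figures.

Adiabatic step: V₂/V₁ = 3.98; T₂ = T₁·(1/3.98)^(2/3) = 111.5 K.
Isobaric step: V₃/V₂ = T₃/T₂ = 280/111.5.
V₃/V₁ = (V₂/V₁)(V₃/V₂) = 3.98 × (280/111.5) = 9.996.

V₃/V₁ ≈ 10.0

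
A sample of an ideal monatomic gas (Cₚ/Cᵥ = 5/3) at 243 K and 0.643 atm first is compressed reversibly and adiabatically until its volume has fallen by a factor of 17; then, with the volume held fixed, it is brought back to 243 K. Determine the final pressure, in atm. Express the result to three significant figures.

P₃ ≈ 10.9 atm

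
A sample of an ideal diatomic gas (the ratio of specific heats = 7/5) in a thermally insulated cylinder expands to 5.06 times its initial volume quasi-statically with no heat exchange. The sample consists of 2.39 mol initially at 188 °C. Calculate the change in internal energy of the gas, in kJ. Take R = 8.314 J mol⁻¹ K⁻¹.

ΔU ≈ -10.9 kJ

For a reversible adiabat TV^(γ−1) is constant, so T₂ = T₁ (V₁/V₂)^(γ−1).
T₁ = 188 °C = 461.1 K.
T₂ = 461.1 × (1/5.06)^(2/5) = 241.1 K.
Q = 0, so ΔU = W_on_gas = nCᵥΔT with Cᵥ = R/(γ−1) = 20.79 J/(mol·K).
ΔU = 2.39 × 20.79 × (241.1 − 461.1) = -10930 J.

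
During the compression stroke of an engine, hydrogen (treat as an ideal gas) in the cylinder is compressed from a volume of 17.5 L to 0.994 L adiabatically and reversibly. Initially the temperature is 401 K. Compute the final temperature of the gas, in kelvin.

T₂ ≈ 1260 K

Adiabatic: T₁V₁^(γ−1) = T₂V₂^(γ−1) ⇒ T₂ = T₁ (V₁/V₂)^(γ−1).
For a diatomic ideal gas γ = 7/5, so γ−1 = 2/5.
T₂ = 401 × (17.5/0.994)^(2/5) = 1263 K.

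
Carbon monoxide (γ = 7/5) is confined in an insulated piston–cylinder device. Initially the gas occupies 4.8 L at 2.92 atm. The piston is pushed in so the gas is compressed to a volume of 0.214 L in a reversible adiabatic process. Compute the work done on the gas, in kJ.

P₂ = P₁(V₁/V₂)^γ = 2.92×(4.8/0.214)^(7/5) = 227.3 atm.
For a reversible adiabat, W_by_gas = (P₁V₁ − P₂V₂)/(γ−1).
W_by = (295900×0.0048 − 2.303×10^7×0.000214) / (2/5) = -8770 J.
W_on_gas = −W_by = 8770 J.

W ≈ 8.77 kJ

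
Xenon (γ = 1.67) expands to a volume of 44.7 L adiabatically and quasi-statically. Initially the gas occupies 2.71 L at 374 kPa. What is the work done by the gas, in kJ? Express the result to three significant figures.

P₂ = P₁(V₁/V₂)^γ = 374×(2.71/44.7)^(1.67) = 3.467 kPa.
For a reversible adiabat, W_by_gas = (P₁V₁ − P₂V₂)/(γ−1).
W_by = (374000×0.00271 − 3467×0.0447) / (0.67) = 1281 J.

W ≈ 1.28 kJ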